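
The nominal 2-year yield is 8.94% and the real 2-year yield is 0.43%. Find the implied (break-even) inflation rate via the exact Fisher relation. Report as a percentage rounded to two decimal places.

8.47%

(1 + π) = (1 + i)/(1 + r) = 1.08940 / 1.00430 = 1.084736
Break-even inflation = 1.084736 − 1 → 8.47%.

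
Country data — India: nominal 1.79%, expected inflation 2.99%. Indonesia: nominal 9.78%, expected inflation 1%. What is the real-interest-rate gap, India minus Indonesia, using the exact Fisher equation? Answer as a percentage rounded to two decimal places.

-9.86%

India: (1 + 0.0179)/(1 + 0.0299) − 1 = -1.1652%
Indonesia: (1 + 0.0978)/(1 + 0.0100) − 1 = 8.6931%
Differential = -1.1652% − 8.6931% = -9.8582% → -9.86%.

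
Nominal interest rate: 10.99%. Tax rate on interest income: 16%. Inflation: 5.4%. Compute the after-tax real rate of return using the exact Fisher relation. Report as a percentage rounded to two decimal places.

3.64%

After-tax nominal return = 10.99% × (1 − 0.16) = 9.2316%.
1 + r = 1.092316 / 1.05400 = 1.036353
After-tax real rate = 1.036353 − 1 → 3.64%.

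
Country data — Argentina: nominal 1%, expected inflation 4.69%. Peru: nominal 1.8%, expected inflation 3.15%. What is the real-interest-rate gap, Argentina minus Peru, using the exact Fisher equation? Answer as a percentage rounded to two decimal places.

Argentina: (1 + 0.0100)/(1 + 0.0469) − 1 = -3.5247%
Peru: (1 + 0.0180)/(1 + 0.0315) − 1 = -1.3088%
Differential = -3.5247% − (-1.3088%) = -2.2159% → -2.22%.

-2.22%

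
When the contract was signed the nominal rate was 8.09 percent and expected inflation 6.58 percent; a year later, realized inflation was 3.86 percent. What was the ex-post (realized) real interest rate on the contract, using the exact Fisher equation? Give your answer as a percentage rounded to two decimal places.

Ex-post: (1 + 0.0809)/(1 + 0.0386) − 1 = 4.0728%
So the realized real rate is 4.07%.

4.07%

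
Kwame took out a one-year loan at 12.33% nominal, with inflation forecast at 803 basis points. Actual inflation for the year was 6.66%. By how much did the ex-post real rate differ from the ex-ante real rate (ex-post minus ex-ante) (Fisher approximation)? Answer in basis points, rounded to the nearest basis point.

137 basis points

Ex-ante: 12.33% − 8.03% = 4.300%
Ex-post: 12.33% − 6.66% = 5.670%
Difference (ex-post − ex-ante) = 1.3700% → 137 basis points.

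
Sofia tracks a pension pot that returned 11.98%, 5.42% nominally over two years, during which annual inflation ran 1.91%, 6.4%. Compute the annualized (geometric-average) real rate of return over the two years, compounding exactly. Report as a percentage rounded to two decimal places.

4.34%

Nominal growth factor = 1.1198 × 1.0542 = 1.18049316
Price-level growth factor = 1.0191 × 1.0640 = 1.08432240
Real growth factor = 1.18049316 / 1.08432240 = 1.08869203
Annualized real rate = 1.08869203^(1/2) − 1 = 4.3404% → 4.34%.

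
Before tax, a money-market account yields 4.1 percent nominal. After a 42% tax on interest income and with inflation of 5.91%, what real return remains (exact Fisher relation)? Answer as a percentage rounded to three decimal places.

After-tax nominal return = 4.1% × (1 − 0.42) = 2.3780%.
1 + r = 1.02378 / 1.05910 = 0.966651
After-tax real rate = 0.966651 − 1 → -3.335%.

-3.335%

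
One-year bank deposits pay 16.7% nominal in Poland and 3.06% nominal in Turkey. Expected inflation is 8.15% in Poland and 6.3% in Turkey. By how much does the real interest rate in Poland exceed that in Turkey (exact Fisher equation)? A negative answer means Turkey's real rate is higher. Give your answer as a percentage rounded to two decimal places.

Poland: (1 + 0.1670)/(1 + 0.0815) − 1 = 7.9057%
Turkey: (1 + 0.0306)/(1 + 0.0630) − 1 = -3.0480%
Differential = 7.9057% − (-3.0480%) = 10.9537% → 10.95%.

10.95%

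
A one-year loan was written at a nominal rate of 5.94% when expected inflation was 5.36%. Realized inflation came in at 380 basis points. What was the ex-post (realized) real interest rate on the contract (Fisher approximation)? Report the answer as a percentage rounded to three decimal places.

2.140%

Ex-post: 5.94% − 3.8% = 2.140%
So the realized real rate is 2.140%.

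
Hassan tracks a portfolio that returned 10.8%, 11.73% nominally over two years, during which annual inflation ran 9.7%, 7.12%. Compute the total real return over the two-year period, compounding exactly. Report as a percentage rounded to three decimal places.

5.349%

Nominal growth factor = 1.1080 × 1.1173 = 1.2379684
Price-level growth factor = 1.0970 × 1.0712 = 1.1751064
Real growth factor = 1.2379684 / 1.1751064 = 1.0534947
Total real return = 1.0534947 − 1 → 5.349%.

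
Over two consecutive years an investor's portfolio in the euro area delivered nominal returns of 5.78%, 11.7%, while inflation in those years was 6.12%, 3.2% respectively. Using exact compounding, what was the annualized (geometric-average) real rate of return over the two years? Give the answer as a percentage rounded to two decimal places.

Nominal growth factor = 1.0578 × 1.1170 = 1.18156260
Price-level growth factor = 1.0612 × 1.0320 = 1.09515840
Real growth factor = 1.18156260 / 1.09515840 = 1.07889653
Annualized real rate = 1.07889653^(1/2) − 1 = 3.8699% → 3.87%.

3.87%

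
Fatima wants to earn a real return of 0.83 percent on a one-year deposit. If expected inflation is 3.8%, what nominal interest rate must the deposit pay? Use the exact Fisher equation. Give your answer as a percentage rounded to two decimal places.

(1 + i) = (1 + r)(1 + π) = 1.00830 × 1.03800 = 1.0466154
i = 1.0466154 − 1, so the required nominal rate is 4.66%.

4.66%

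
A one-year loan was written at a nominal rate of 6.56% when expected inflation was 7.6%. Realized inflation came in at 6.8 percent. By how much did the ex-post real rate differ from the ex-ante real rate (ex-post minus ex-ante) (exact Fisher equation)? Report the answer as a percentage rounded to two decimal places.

0.74%

Ex-ante: (1 + 0.0656)/(1 + 0.0760) − 1 = -0.9665%
Ex-post: (1 + 0.0656)/(1 + 0.0680) − 1 = -0.2247%
Difference (ex-post − ex-ante) = 0.7418% → 0.74%.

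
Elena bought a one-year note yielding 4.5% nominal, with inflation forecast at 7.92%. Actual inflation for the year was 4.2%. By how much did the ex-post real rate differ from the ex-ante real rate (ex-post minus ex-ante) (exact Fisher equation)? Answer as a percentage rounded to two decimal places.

3.46%

Ex-ante: (1 + 0.0450)/(1 + 0.0792) − 1 = -3.1690%
Ex-post: (1 + 0.0450)/(1 + 0.0420) − 1 = 0.2879%
Difference (ex-post − ex-ante) = 3.4569% → 3.46%.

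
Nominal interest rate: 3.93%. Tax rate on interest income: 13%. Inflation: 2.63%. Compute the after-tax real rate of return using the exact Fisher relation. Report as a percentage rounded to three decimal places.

After-tax nominal return = 3.93% × (1 − 0.13) = 3.4191%.
1 + r = 1.034191 / 1.02630 = 1.007689
After-tax real rate = 1.007689 − 1 → 0.769%.

0.769%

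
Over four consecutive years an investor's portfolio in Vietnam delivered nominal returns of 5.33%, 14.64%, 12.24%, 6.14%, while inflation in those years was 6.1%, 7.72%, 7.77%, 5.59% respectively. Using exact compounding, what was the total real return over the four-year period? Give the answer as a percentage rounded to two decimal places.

10.61%

Compound the nominal returns: 1.0533 × 1.1464 × 1.1224 × 1.0614 = 1.438517.
Compound inflation: 1.0610 × 1.0772 × 1.0777 × 1.0559 = 1.300566.
Deflate: 1.438517 / 1.300566 = 1.106070.
Total real return = 1.106070 − 1 → 10.61%.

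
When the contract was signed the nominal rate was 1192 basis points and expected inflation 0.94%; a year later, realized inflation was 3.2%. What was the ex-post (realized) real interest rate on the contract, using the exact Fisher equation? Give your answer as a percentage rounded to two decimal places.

8.45%

Ex-post: (1 + 0.1192)/(1 + 0.0320) − 1 = 8.4496%
So the realized real rate is 8.45%.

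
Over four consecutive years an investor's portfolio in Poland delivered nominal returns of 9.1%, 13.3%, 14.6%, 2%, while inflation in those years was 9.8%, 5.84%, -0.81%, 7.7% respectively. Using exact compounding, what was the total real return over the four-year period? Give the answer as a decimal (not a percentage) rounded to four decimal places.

Nominal growth factor = 1.0910 × 1.1330 × 1.1460 × 1.0200 = 1.444906
Price-level growth factor = 1.0980 × 1.0584 × 0.9919 × 1.0770 = 1.241469
Real growth factor = 1.444906 / 1.241469 = 1.163868
Total real return = 1.163868 − 1 → 0.1639.

0.1639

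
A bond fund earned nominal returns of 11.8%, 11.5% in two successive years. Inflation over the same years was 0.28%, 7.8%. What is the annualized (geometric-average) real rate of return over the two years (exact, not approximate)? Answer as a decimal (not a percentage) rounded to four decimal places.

Nominal growth factor = 1.1180 × 1.1150 = 1.24657000
Price-level growth factor = 1.0028 × 1.0780 = 1.08101840
Real growth factor = 1.24657000 / 1.08101840 = 1.15314411
Annualized real rate = 1.15314411^(1/2) − 1 = 7.3845% → 0.0738.

0.0738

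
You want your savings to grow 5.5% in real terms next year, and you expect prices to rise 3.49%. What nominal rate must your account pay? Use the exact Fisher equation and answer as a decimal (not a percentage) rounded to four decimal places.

(1 + i) = (1 + r)(1 + π) = 1.05500 × 1.03490 = 1.0918195
i = 1.0918195 − 1, so the required nominal rate is 0.0918.

0.0918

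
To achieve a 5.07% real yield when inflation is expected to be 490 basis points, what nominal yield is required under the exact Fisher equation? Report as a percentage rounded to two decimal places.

(1 + i) = (1 + r)(1 + π) = 1.05070 × 1.04900 = 1.1021843
i = 1.1021843 − 1, so the required nominal rate is 10.22%.

10.22%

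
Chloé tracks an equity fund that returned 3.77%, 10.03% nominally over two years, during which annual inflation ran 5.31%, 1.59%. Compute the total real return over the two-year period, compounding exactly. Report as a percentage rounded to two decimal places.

6.72%

Compound the nominal returns: 1.0377 × 1.1003 = 1.141781.
Compound inflation: 1.0531 × 1.0159 = 1.069844.
Deflate: 1.141781 / 1.069844 = 1.067241.
Total real return = 1.067241 − 1 → 6.72%.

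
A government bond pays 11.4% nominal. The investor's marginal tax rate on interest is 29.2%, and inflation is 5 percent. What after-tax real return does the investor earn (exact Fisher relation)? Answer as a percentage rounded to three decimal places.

After-tax nominal return = 11.4% × (1 − 0.292) = 8.0712%.
1 + r = 1.080712 / 1.05000 = 1.029250
After-tax real rate = 1.029250 − 1 → 2.925%.

2.925%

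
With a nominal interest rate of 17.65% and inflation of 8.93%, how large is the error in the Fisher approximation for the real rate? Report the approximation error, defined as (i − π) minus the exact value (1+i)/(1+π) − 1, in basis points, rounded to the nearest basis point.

Approximate: r ≈ 17.650% − 8.930% = 8.7200%
Exact: (1 + 0.1765)/(1 + 0.0893) − 1 = 8.0051%
Error = 8.7200% − 8.0051% = 0.7149% → 71 basis points.

71 basis points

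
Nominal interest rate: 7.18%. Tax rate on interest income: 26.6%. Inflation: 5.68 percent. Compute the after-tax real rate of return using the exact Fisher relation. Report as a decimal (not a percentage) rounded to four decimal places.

-0.0039

After-tax nominal return = 7.18% × (1 − 0.266) = 5.27012%.
1 + r = 1.0527012 / 1.05680 = 0.996121
After-tax real rate = 0.996121 − 1 → -0.0039.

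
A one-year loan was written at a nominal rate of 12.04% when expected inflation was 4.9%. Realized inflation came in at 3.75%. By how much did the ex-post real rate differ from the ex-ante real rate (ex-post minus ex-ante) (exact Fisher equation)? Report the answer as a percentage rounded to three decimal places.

Ex-ante: (1 + 0.1204)/(1 + 0.0490) − 1 = 6.8065%
Ex-post: (1 + 0.1204)/(1 + 0.0375) − 1 = 7.9904%
Difference (ex-post − ex-ante) = 1.1839% → 1.184%.

1.184%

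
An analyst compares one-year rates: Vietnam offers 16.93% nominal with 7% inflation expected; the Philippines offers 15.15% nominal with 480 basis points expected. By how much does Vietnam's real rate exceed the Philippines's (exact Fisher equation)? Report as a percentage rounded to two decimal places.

Vietnam: (1 + 0.1693)/(1 + 0.0700) − 1 = 9.2804%
The Philippines: (1 + 0.1515)/(1 + 0.0480) − 1 = 9.8760%
Differential = 9.2804% − 9.8760% = -0.5956% → -0.60%.

-0.60%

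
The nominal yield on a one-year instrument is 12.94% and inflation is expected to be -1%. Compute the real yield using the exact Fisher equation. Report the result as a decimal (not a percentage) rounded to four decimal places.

0.1408

By the Fisher relation, 1 + r = (1 + i)/(1 + π).
1 + r = 1.12940 / 0.99000 = 1.140808
r = 1.140808 − 1 = 14.0808%, i.e. 0.1408.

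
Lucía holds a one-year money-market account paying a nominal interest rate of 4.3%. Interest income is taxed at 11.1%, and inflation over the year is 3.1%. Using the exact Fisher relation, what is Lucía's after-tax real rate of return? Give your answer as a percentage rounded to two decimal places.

0.70%

After-tax nominal return = 4.3% × (1 − 0.111) = 3.8227%.
1 + r = 1.038227 / 1.03100 = 1.007010
After-tax real rate = 1.007010 − 1 → 0.70%.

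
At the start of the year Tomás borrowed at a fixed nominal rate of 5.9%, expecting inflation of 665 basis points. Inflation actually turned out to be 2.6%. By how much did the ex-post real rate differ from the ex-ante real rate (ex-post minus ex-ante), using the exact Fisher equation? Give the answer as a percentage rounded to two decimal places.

Ex-ante: (1 + 0.0590)/(1 + 0.0665) − 1 = -0.7032%
Ex-post: (1 + 0.0590)/(1 + 0.0260) − 1 = 3.2164%
Difference (ex-post − ex-ante) = 3.9196% → 3.92%.

3.92%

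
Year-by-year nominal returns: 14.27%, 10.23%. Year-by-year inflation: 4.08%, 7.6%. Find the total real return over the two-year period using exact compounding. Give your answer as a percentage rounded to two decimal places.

12.47%

Compound the nominal returns: 1.1427 × 1.1023 = 1.259598.
Compound inflation: 1.0408 × 1.0760 = 1.119901.
Deflate: 1.259598 / 1.119901 = 1.124741.
Total real return = 1.124741 − 1 → 12.47%.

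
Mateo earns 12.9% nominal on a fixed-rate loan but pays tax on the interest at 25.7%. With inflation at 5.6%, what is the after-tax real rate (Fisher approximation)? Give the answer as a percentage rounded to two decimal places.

3.98%

After-tax nominal return = 12.9% × (1 − 0.257) = 9.5847%.
r ≈ 9.5847% − 5.6% → 3.98%.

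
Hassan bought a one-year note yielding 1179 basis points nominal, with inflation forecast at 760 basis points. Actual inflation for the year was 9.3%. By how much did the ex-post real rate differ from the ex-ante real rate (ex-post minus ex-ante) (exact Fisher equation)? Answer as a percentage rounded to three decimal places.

-1.616%

Ex-ante: (1 + 0.1179)/(1 + 0.0760) − 1 = 3.8941%
Ex-post: (1 + 0.1179)/(1 + 0.0930) − 1 = 2.2781%
Difference (ex-post − ex-ante) = -1.6159% → -1.616%.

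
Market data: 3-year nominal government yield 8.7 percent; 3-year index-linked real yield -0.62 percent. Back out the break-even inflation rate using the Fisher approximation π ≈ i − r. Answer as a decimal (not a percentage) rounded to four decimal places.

π ≈ i − r = 8.7% − (-0.62%) → 0.0932.

0.0932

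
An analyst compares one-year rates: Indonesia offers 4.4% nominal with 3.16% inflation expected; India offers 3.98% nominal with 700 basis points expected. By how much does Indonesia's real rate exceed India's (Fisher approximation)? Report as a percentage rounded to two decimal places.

Indonesia: 4.4% − 3.16% = 1.240%
India: 3.98% − 7% = -3.020%
Differential = 4.260% → 4.26%.

4.26%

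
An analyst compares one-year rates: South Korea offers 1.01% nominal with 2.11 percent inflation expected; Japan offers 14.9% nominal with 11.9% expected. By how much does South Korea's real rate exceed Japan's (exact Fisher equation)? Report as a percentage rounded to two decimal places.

-3.76%

South Korea: (1 + 0.0101)/(1 + 0.0211) − 1 = -1.0773%
Japan: (1 + 0.1490)/(1 + 0.1190) − 1 = 2.6810%
Differential = -1.0773% − 2.6810% = -3.7582% → -3.76%.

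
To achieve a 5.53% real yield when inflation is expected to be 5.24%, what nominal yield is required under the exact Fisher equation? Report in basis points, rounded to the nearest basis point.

1106 basis points

(1 + i) = (1 + r)(1 + π) = 1.05530 × 1.05240 = 1.11059772
i = 1.11059772 − 1, so the required nominal rate is 1106 basis points.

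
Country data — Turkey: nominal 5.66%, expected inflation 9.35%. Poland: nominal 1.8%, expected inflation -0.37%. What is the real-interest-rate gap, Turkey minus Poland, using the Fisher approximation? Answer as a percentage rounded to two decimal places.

Turkey: 5.66% − 9.35% = -3.690%
Poland: 1.8% − (-0.37%) = 2.170%
Differential = -5.860% → -5.86%.

-5.86%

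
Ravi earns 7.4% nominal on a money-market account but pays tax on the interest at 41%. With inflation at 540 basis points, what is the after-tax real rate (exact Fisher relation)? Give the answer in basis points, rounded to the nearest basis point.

After-tax nominal return = 7.4% × (1 − 0.41) = 4.3660%.
1 + r = 1.04366 / 1.05400 = 0.990190
After-tax real rate = 0.990190 − 1 → -98 basis points.

-98 basis points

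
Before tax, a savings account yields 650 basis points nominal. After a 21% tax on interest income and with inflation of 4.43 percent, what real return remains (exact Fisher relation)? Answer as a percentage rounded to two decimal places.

0.68%

After-tax nominal return = 6.5% × (1 − 0.21) = 5.1350%.
1 + r = 1.05135 / 1.04430 = 1.006751
After-tax real rate = 1.006751 − 1 → 0.68%.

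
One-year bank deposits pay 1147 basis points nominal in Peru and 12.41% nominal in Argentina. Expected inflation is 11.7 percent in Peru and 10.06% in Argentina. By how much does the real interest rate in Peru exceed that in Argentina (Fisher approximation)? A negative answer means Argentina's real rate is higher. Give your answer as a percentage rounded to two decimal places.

-2.58%

Peru: 11.47% − 11.7% = -0.230%
Argentina: 12.41% − 10.06% = 2.350%
Differential = -2.580% → -2.58%.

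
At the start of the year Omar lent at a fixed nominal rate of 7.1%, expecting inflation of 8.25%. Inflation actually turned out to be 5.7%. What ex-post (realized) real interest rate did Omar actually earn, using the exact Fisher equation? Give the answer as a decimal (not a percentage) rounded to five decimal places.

0.01325

Ex-post: (1 + 0.0710)/(1 + 0.0570) − 1 = 1.324503%
So the realized real rate is 0.01325.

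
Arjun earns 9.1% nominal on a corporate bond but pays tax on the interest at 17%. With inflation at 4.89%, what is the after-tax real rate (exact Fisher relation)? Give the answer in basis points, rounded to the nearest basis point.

After-tax nominal return = 9.1% × (1 − 0.17) = 7.5530%.
1 + r = 1.07553 / 1.04890 = 1.025389
After-tax real rate = 1.025389 − 1 → 254 basis points.

254 basis points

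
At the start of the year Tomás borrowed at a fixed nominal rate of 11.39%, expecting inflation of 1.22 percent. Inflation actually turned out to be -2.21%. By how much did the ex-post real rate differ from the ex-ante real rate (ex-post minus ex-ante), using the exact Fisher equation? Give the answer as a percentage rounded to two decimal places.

Ex-ante: (1 + 0.1139)/(1 + 0.0122) − 1 = 10.0474%
Ex-post: (1 + 0.1139)/(1 − 0.0221) − 1 = 13.9074%
Difference (ex-post − ex-ante) = 3.8599% → 3.86%.

3.86%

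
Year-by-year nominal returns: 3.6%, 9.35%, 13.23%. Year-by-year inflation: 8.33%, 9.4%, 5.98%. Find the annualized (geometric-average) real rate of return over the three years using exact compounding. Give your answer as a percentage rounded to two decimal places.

Compound the nominal returns: 1.0360 × 1.0935 × 1.1323 = 1.28274417.
Compound inflation: 1.0833 × 1.0940 × 1.0598 = 1.25600099.
Deflate: 1.28274417 / 1.25600099 = 1.02129233.
Annualized real rate = 1.02129233^(1/3) − 1 = 0.7048% → 0.70%.

0.70%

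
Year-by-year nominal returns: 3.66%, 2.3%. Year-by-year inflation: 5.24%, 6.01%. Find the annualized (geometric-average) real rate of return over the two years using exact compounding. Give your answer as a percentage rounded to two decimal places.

Nominal growth factor = 1.0366 × 1.0230 = 1.06044180
Price-level growth factor = 1.0524 × 1.0601 = 1.11564924
Real growth factor = 1.06044180 / 1.11564924 = 0.95051541
Annualized real rate = 0.95051541^(1/2) − 1 = -2.5056% → -2.51%.

-2.51%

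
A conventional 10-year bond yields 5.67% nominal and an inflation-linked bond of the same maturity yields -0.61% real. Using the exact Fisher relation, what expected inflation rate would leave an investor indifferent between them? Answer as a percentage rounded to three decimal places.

6.319%

(1 + π) = (1 + i)/(1 + r) = 1.05670 / 0.99390 = 1.0631854
Break-even inflation = 1.0631854 − 1 → 6.319%.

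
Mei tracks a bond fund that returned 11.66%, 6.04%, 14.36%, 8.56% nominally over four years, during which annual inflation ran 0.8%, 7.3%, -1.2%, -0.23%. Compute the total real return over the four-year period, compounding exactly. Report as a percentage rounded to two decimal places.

37.88%

Nominal growth factor = 1.1166 × 1.0604 × 1.1436 × 1.0856 = 1.469980
Price-level growth factor = 1.0080 × 1.0730 × 0.9880 × 0.9977 = 1.066147
Real growth factor = 1.469980 / 1.066147 = 1.378777
Total real return = 1.378777 − 1 → 37.88%.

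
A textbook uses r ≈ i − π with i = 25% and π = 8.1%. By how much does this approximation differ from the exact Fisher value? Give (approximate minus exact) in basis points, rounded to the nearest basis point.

127 basis points

Approximate: r ≈ 25.000% − 8.100% = 16.9000%
Exact: (1 + 0.2500)/(1 + 0.0810) − 1 = 15.6337%
Error = 16.9000% − 15.6337% = 1.2663% → 127 basis points.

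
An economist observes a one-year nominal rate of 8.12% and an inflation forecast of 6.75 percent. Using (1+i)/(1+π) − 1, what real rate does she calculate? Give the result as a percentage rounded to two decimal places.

By the Fisher equation, 1 + r = (1 + i)/(1 + π).
1 + r = 1.08120 / 1.06750 = 1.012834
r = 1.012834 − 1 = 1.2834%, i.e. 1.28%.

1.28%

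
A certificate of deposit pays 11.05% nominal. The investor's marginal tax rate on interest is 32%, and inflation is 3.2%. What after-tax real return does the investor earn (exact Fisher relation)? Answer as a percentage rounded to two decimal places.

4.18%

After-tax nominal return = 11.05% × (1 − 0.32) = 7.5140%.
1 + r = 1.07514 / 1.03200 = 1.041802
After-tax real rate = 1.041802 − 1 → 4.18%.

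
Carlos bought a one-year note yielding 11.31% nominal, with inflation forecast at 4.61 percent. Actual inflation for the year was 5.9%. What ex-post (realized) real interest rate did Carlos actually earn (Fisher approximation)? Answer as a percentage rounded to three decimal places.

Ex-post: 11.31% − 5.9% = 5.410%
So the realized real rate is 5.410%.

5.410%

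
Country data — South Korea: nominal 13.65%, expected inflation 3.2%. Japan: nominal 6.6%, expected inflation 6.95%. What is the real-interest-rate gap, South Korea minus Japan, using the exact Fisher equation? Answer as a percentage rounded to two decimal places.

South Korea: (1 + 0.1365)/(1 + 0.0320) − 1 = 10.1260%
Japan: (1 + 0.0660)/(1 + 0.0695) − 1 = -0.3273%
Differential = 10.1260% − (-0.3273%) = 10.4532% → 10.45%.

10.45%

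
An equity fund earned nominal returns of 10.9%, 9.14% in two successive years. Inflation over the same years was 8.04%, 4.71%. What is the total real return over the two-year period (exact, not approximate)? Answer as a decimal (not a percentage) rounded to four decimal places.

0.0699

Nominal growth factor = 1.1090 × 1.0914 = 1.210363
Price-level growth factor = 1.0804 × 1.0471 = 1.131287
Real growth factor = 1.210363 / 1.131287 = 1.069899
Total real return = 1.069899 − 1 → 0.0699.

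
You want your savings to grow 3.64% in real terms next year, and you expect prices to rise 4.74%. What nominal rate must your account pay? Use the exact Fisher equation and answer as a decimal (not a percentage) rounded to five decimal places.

(1 + i) = (1 + r)(1 + π) = 1.03640 × 1.04740 = 1.08552536
i = 1.08552536 − 1, so the required nominal rate is 0.08553.

0.08553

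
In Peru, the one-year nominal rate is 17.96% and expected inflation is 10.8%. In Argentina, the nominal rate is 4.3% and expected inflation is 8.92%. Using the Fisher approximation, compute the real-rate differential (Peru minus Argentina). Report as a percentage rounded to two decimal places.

Peru: 17.96% − 10.8% = 7.160%
Argentina: 4.3% − 8.92% = -4.620%
Differential = 11.780% → 11.78%.

11.78%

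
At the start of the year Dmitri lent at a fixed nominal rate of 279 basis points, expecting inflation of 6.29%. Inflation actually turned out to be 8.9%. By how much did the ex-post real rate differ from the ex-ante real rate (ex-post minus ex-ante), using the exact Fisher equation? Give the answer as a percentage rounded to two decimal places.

Ex-ante: (1 + 0.0279)/(1 + 0.0629) − 1 = -3.2929%
Ex-post: (1 + 0.0279)/(1 + 0.0890) − 1 = -5.6107%
Difference (ex-post − ex-ante) = -2.3178% → -2.32%.

-2.32%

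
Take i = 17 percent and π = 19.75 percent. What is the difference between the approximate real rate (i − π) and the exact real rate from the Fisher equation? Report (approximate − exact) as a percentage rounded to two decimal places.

Approximate: r ≈ 17.000% − 19.750% = -2.7500%
Exact: (1 + 0.1700)/(1 + 0.1975) − 1 = -2.2965%
Error = -2.7500% − (-2.2965%) = -0.4535% → -0.45%.

-0.45%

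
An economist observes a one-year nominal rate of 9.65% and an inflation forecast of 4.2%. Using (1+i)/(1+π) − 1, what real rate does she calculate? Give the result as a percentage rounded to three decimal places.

5.230%

By the Fisher equation, 1 + r = (1 + i)/(1 + π).
1 + r = 1.09650 / 1.04200 = 1.052303
r = 1.052303 − 1 = 5.2303%, i.e. 5.230%.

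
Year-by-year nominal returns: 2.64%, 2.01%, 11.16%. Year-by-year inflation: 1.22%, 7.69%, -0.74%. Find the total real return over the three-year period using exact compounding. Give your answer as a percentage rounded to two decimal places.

7.57%

Nominal growth factor = 1.0264 × 1.0201 × 1.1116 = 1.163879
Price-level growth factor = 1.0122 × 1.0769 × 0.9926 = 1.081972
Real growth factor = 1.163879 / 1.081972 = 1.075702
Total real return = 1.075702 − 1 → 7.57%.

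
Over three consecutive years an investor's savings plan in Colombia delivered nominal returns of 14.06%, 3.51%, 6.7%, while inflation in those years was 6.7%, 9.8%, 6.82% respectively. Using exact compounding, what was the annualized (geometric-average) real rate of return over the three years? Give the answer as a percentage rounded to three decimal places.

Nominal growth factor = 1.1406 × 1.0351 × 1.0670 = 1.25973761
Price-level growth factor = 1.0670 × 1.0980 × 1.0682 = 1.25146680
Real growth factor = 1.25973761 / 1.25146680 = 1.00660889
Annualized real rate = 1.00660889^(1/3) − 1 = 0.2198% → 0.220%.

0.220%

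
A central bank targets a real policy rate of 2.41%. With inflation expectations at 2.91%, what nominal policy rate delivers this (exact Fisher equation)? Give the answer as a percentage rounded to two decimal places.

(1 + i) = (1 + r)(1 + π) = 1.02410 × 1.02910 = 1.05390131
i = 1.05390131 − 1, so the required nominal rate is 5.39%.

5.39%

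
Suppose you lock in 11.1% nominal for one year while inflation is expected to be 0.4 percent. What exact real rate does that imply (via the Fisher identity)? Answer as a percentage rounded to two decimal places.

1 + r = 1.11100 / 1.00400 = 1.106574
r = 1.106574 − 1 = 10.6574%, i.e. 10.66%.

10.66%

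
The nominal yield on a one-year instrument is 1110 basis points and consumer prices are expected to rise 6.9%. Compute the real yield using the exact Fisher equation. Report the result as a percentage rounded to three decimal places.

By the Fisher equation, 1 + r = (1 + i)/(1 + π).
1 + r = 1.11100 / 1.06900 = 1.039289
r = 1.039289 − 1 = 3.9289%, i.e. 3.929%.

3.929%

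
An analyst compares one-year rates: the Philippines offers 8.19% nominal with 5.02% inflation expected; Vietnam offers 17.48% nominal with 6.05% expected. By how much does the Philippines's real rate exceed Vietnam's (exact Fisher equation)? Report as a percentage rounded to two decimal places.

The Philippines: (1 + 0.0819)/(1 + 0.0502) − 1 = 3.0185%
Vietnam: (1 + 0.1748)/(1 + 0.0605) − 1 = 10.7779%
Differential = 3.0185% − 10.7779% = -7.7595% → -7.76%.

-7.76%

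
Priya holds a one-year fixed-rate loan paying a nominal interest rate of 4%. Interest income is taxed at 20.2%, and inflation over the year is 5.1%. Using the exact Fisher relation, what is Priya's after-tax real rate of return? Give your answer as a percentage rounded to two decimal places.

-1.82%

After-tax nominal return = 4% × (1 − 0.202) = 3.1920%.
1 + r = 1.03192 / 1.05100 = 0.981846
After-tax real rate = 0.981846 − 1 → -1.82%.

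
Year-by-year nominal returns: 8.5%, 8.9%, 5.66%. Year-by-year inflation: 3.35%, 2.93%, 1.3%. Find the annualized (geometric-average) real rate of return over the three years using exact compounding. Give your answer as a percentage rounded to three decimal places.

Nominal growth factor = 1.0850 × 1.0890 × 1.0566 = 1.24844158
Price-level growth factor = 1.0335 × 1.0293 × 1.0130 = 1.07761071
Real growth factor = 1.24844158 / 1.07761071 = 1.15852744
Annualized real rate = 1.15852744^(1/3) − 1 = 5.0273% → 5.027%.

5.027%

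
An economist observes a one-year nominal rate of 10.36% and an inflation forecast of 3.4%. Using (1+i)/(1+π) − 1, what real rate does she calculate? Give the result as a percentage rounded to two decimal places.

6.73%

1 + r = 1.10360 / 1.03400 = 1.067311
r = 1.067311 − 1 = 6.7311%, i.e. 6.73%.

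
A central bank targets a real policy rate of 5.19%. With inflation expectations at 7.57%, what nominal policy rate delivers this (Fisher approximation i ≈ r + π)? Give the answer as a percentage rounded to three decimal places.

i ≈ r + π = 5.19% + 7.57% = 12.760%.

12.760%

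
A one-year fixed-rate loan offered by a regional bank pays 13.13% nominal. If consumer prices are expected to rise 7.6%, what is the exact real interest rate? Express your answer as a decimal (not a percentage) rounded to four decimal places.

0.0514

By the Fisher equation, 1 + r = (1 + i)/(1 + π).
1 + r = 1.13130 / 1.07600 = 1.051394
r = 1.051394 − 1 = 5.1394%, i.e. 0.0514.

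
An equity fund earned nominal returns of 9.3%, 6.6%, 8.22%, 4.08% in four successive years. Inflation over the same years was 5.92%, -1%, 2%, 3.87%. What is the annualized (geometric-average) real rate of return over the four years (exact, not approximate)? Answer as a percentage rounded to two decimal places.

4.25%

Compound the nominal returns: 1.0930 × 1.0660 × 1.0822 × 1.0408 = 1.31235757.
Compound inflation: 1.0592 × 0.9900 × 1.0200 × 1.0387 = 1.11097291.
Deflate: 1.31235757 / 1.11097291 = 1.18126874.
Annualized real rate = 1.18126874^(1/4) − 1 = 4.2527% → 4.25%.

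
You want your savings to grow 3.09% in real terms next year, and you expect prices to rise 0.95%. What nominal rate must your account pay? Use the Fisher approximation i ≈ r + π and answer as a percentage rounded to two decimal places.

4.04%

i ≈ r + π = 3.09% + 0.95% = 4.04%.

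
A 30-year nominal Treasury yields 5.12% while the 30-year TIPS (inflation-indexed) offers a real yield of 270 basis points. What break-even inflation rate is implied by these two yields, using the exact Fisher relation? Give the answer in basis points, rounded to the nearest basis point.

(1 + π) = (1 + i)/(1 + r) = 1.05120 / 1.02700 = 1.023564
Break-even inflation = 1.023564 − 1 → 236 basis points.

236 basis points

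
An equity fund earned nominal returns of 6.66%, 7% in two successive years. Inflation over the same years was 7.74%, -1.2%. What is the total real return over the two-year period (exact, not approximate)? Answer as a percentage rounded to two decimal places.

7.21%

Compound the nominal returns: 1.0666 × 1.0700 = 1.141262.
Compound inflation: 1.0774 × 0.9880 = 1.064471.
Deflate: 1.141262 / 1.064471 = 1.072140.
Total real return = 1.072140 − 1 → 7.21%.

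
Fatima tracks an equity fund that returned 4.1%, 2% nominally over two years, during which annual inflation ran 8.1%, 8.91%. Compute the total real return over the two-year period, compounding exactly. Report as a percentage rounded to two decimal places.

Compound the nominal returns: 1.0410 × 1.0200 = 1.061820.
Compound inflation: 1.0810 × 1.0891 = 1.177317.
Deflate: 1.061820 / 1.177317 = 0.901898.
Total real return = 0.901898 − 1 → -9.81%.

-9.81%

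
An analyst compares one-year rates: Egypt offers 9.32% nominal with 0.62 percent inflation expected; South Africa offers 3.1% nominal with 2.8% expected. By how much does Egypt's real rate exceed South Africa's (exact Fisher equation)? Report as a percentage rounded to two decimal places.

8.35%

Egypt: (1 + 0.0932)/(1 + 0.0062) − 1 = 8.6464%
South Africa: (1 + 0.0310)/(1 + 0.0280) − 1 = 0.2918%
Differential = 8.6464% − 0.2918% = 8.3546% → 8.35%.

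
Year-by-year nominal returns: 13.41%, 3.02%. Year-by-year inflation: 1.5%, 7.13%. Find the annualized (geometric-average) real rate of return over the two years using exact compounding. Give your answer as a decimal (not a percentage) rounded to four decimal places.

Nominal growth factor = 1.1341 × 1.0302 = 1.16834982
Price-level growth factor = 1.0150 × 1.0713 = 1.08736950
Real growth factor = 1.16834982 / 1.08736950 = 1.07447360
Annualized real rate = 1.07447360^(1/2) − 1 = 3.6568% → 0.0366.

0.0366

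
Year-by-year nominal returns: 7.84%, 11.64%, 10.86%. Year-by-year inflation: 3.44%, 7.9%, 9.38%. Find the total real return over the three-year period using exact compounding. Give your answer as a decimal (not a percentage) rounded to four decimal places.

0.0933

Nominal growth factor = 1.0784 × 1.1164 × 1.1086 = 1.334672
Price-level growth factor = 1.0344 × 1.0790 × 1.0938 = 1.220809
Real growth factor = 1.334672 / 1.220809 = 1.093268
Total real return = 1.093268 − 1 → 0.0933.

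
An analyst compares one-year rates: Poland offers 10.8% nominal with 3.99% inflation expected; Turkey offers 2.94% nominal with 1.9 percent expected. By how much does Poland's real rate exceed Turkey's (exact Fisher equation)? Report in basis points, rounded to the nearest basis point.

Poland: (1 + 0.1080)/(1 + 0.0399) − 1 = 6.5487%
Turkey: (1 + 0.0294)/(1 + 0.0190) − 1 = 1.0206%
Differential = 6.5487% − 1.0206% = 5.5281% → 553 basis points.

553 basis points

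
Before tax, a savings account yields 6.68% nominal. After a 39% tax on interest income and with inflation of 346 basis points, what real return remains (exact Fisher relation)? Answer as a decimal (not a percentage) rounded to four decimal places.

After-tax nominal return = 6.68% × (1 − 0.39) = 4.0748%.
1 + r = 1.040748 / 1.03460 = 1.005942
After-tax real rate = 1.005942 − 1 → 0.0059.

0.0059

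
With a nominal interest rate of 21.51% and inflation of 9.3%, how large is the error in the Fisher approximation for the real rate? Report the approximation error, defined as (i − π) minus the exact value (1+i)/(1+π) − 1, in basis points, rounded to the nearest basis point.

104 basis points

Approximate: r ≈ 21.510% − 9.300% = 12.2100%
Exact: (1 + 0.2151)/(1 + 0.0930) − 1 = 11.1711%
Error = 12.2100% − 11.1711% = 1.0389% → 104 basis points.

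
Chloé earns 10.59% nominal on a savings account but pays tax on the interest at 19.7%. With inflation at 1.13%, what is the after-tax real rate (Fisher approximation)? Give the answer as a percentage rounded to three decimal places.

7.374%

After-tax nominal return = 10.59% × (1 − 0.197) = 8.50377%.
r ≈ 8.50377% − 1.13% → 7.374%.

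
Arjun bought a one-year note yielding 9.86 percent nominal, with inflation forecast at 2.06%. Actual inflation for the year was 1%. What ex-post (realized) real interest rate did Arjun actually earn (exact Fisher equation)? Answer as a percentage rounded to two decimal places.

Ex-post: (1 + 0.0986)/(1 + 0.0100) − 1 = 8.7723%
So the realized real rate is 8.77%.

8.77%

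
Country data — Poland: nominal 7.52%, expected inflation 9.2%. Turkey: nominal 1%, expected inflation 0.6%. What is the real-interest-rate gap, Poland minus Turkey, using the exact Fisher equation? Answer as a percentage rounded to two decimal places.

-1.94%

Poland: (1 + 0.0752)/(1 + 0.0920) − 1 = -1.5385%
Turkey: (1 + 0.0100)/(1 + 0.0060) − 1 = 0.3976%
Differential = -1.5385% − 0.3976% = -1.9361% → -1.94%.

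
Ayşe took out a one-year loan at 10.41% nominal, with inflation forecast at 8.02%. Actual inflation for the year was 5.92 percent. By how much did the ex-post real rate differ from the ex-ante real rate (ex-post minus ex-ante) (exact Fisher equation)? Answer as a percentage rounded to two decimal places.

2.03%

Ex-ante: (1 + 0.1041)/(1 + 0.0802) − 1 = 2.2126%
Ex-post: (1 + 0.1041)/(1 + 0.0592) − 1 = 4.2390%
Difference (ex-post − ex-ante) = 2.0265% → 2.03%.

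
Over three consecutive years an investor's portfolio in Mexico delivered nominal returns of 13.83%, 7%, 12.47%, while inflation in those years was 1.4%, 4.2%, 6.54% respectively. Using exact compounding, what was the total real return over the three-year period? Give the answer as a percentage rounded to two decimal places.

Compound the nominal returns: 1.1383 × 1.0700 × 1.1247 = 1.369863.
Compound inflation: 1.0140 × 1.0420 × 1.0654 = 1.125689.
Deflate: 1.369863 / 1.125689 = 1.216911.
Total real return = 1.216911 − 1 → 21.69%.

21.69%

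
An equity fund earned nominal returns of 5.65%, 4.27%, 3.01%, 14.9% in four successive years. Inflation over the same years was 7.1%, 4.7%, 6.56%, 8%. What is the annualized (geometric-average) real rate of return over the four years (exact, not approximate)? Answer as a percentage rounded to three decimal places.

0.258%

Nominal growth factor = 1.0565 × 1.0427 × 1.0301 × 1.1490 = 1.30385198
Price-level growth factor = 1.0710 × 1.0470 × 1.0656 × 1.0800 = 1.29048844
Real growth factor = 1.30385198 / 1.29048844 = 1.01035541
Annualized real rate = 1.01035541^(1/4) − 1 = 0.2579% → 0.258%.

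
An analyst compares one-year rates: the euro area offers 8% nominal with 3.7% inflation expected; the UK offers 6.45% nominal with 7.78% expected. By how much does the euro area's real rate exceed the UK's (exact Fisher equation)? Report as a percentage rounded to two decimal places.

5.38%

The euro area: (1 + 0.0800)/(1 + 0.0370) − 1 = 4.1466%
The UK: (1 + 0.0645)/(1 + 0.0778) − 1 = -1.2340%
Differential = 4.1466% − (-1.2340%) = 5.3806% → 5.38%.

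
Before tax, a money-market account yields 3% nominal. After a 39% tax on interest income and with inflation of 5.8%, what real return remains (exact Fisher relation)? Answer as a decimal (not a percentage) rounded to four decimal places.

After-tax nominal return = 3% × (1 − 0.39) = 1.8300%.
1 + r = 1.01830 / 1.05800 = 0.962476
After-tax real rate = 0.962476 − 1 → -0.0375.

-0.0375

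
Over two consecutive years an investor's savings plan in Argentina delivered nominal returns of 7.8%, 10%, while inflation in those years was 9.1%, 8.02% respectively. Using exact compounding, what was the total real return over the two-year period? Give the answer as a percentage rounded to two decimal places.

0.62%

Compound the nominal returns: 1.0780 × 1.1000 = 1.185800.
Compound inflation: 1.0910 × 1.0802 = 1.178498.
Deflate: 1.185800 / 1.178498 = 1.006196.
Total real return = 1.006196 − 1 → 0.62%.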